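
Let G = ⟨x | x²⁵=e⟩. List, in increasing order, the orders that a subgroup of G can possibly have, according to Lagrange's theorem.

|G| = 25 = 5². By Lagrange's theorem the order of any subgroup divides 25; the divisors of 25 are 1, 5, 25.

Answer: 1, 5, 25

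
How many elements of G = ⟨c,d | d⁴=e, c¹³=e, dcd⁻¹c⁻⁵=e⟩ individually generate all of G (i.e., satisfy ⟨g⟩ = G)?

⟨g⟩ = G would require ord(g) = |G| = 52, but the maximum element order in G is 13 < 52. So G is not cyclic and no single element generates it: the count is 0.

Answer: 0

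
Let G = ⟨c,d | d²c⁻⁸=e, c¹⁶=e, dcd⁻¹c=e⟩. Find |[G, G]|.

G' = [G, G] is generated by all commutators. The generator-pair commutators are: [c, d] = c².
The subgroup they normally generate is {e, c², c⁴, c⁶, c⁸, c¹⁰, c¹², c¹⁴}, of order 8.
Check: |G/G'| = 32/8 = 4 is the order of the abelianisation.

Answer: 8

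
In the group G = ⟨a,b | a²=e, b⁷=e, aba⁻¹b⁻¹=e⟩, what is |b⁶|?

Compute successive powers until reaching e:
  (b⁶)¹ = b⁶, (b⁶)² = b⁵, (b⁶)³ = b⁴, (b⁶)⁴ = b³, (b⁶)⁵ = b², (b⁶)⁶ = b, (b⁶)⁷ = e.
The smallest positive k with (b⁶)ᵏ = e is 7.

Answer: 7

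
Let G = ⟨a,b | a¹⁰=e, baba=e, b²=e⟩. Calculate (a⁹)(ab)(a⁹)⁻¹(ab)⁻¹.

[(a⁹), (ab)] = (a⁹)·(ab)·(a⁹)⁻¹·(ab)⁻¹.
  (a⁹) · (ab) = b
  b · a = a⁹b
  (a⁹b) · (ab) = a⁸

Answer: a⁸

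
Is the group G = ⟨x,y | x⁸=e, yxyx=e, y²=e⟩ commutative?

x·y = xy but y·x = x⁷y, so x·y ≠ y·x and G is not abelian.

Answer: No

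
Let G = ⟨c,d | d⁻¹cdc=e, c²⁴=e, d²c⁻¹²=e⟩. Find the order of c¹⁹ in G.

Compute successive powers until reaching e:
  (c¹⁹)¹ = c¹⁹, (c¹⁹)² = c¹⁴, (c¹⁹)³ = c⁹, (c¹⁹)⁴ = c⁴, (c¹⁹)⁵ = c²³, (c¹⁹)⁶ = c¹⁸, (c¹⁹)⁷ = c¹³, (c¹⁹)⁸ = c⁸, (c¹⁹)⁹ = c³, (c¹⁹)¹⁰ = c²², (c¹⁹)¹¹ = c¹⁷, (c¹⁹)¹² = c¹², (c¹⁹)¹³ = c⁷, (c¹⁹)¹⁴ = c², (c¹⁹)¹⁵ = c²¹, (c¹⁹)¹⁶ = c¹⁶, (c¹⁹)¹⁷ = c¹¹, (c¹⁹)¹⁸ = c⁶, (c¹⁹)¹⁹ = c, (c¹⁹)²⁰ = c²⁰, (c¹⁹)²¹ = c¹⁵, (c¹⁹)²² = c¹⁰, (c¹⁹)²³ = c⁵, (c¹⁹)²⁴ = e.
The smallest positive k with (c¹⁹)ᵏ = e is 24.

Answer: 24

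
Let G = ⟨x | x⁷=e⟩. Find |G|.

G is generated by a single element, so G is cyclic. The relator gives x⁷ = e and no smaller power is forced to be e, so the 7 powers {e, x, x², x³, x⁴, x⁵, x⁶} are distinct. Hence |G| = 7.

Answer: 7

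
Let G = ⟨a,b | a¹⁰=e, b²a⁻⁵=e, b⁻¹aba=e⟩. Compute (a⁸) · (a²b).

Compute (a⁸) · (a²b) by multiplying left to right and reducing via the relations at each step:
  (a⁸) · a² = e
  e · b = b

Answer: b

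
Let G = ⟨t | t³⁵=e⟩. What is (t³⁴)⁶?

Compute successive powers of (t³⁴), reducing at each step:
  (t³⁴)²: (t³⁴) · t³⁴ = t³³
  (t³⁴)³: (t³³) · t³⁴ = t³²
  (t³⁴)⁴: (t³²) · t³⁴ = t³¹
  (t³⁴)⁵: (t³¹) · t³⁴ = t³⁰
  (t³⁴)⁶: (t³⁰) · t³⁴ = t²⁹

Answer: t²⁹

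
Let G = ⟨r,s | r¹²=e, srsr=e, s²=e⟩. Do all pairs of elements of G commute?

r·s = rs but s·r = r¹¹s, so r·s ≠ s·r and G is not abelian.

Answer: No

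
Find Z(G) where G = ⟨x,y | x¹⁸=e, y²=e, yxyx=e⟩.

An element z ∈ Z(G) iff z commutes with every generator.
For example x⁹ is central: (x⁹)·x = x¹⁰ = x·(x⁹); (x⁹)·y = x⁹y = y·(x⁹).
Whereas x ∉ Z(G) since x·y = xy ≠ x¹⁷y = y·x.
Checking each of the 36 elements this way gives Z(G) = {e, x⁹}, of order 2.

Answer: {e, x⁹}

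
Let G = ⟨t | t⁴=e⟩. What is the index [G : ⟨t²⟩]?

First find ord(t²) by computing successive powers:
  (t²)¹ = t², (t²)² = e.
So |⟨t²⟩| = ord(t²) = 2. With |G| = 4, by Lagrange [G : ⟨t²⟩] = 4/2 = 2.

Answer: 2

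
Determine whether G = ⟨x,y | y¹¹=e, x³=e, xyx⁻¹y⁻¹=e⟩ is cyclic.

|G| = 33. The element xy has order 33 (its powers give 33 distinct elements), so ⟨xy⟩ = G and G is cyclic.

Answer: Yes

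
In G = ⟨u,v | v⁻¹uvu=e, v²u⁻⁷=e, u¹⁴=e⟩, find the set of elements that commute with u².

⟨u²⟩ ⊆ C_G(u²) since powers of u² commute with u²; so |C_G(u²)| ≥ |⟨u²⟩| = 7.
By orbit–stabilizer, |C_G(u²)| = |G| / |conj. class of u²| = 28 / 2 = 14.
The 14 elements commuting with u² are {e, u, u², u³, u⁴, u⁵, u⁶, u⁷, u⁸, u⁹, u¹⁰, u¹¹, u¹², u¹³}.

Answer: {e, u, u², u³, u⁴, u⁵, u⁶, u⁷, u⁸, u⁹, u¹⁰, u¹¹, u¹², u¹³}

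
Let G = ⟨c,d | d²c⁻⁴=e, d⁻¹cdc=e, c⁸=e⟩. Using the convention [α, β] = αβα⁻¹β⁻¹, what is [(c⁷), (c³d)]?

[(c⁷), (c³d)] = (c⁷)·(c³d)·(c⁷)⁻¹·(c³d)⁻¹.
  (c⁷) · (c³d) = c²d
  (c²d) · c = cd
  (cd) · (c³d⁻¹) = c⁶

Answer: c⁶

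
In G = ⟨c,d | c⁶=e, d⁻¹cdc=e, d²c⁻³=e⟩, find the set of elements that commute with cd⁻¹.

⟨cd⁻¹⟩ ⊆ C_G(cd⁻¹) since powers of cd⁻¹ commute with cd⁻¹; so |C_G(cd⁻¹)| ≥ |⟨cd⁻¹⟩| = 4.
By orbit–stabilizer, |C_G(cd⁻¹)| = |G| / |conj. class of cd⁻¹| = 12 / 3 = 4.
The 4 elements commuting with cd⁻¹ are {e, c³, cd, cd⁻¹}.

Answer: {e, c³, cd, cd⁻¹}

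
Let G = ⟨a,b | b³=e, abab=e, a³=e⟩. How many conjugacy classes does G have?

The conjugacy classes (representative and size) are:
  [e] (size 1), [ba²] (size 4), [b²a] (size 4), [a²b²] (size 3).
Class equation: 1 + 4 + 4 + 3 = 12 = |G|. So G has 4 conjugacy classes.

Answer: 4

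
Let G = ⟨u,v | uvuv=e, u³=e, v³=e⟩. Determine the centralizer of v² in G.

⟨v²⟩ ⊆ C_G(v²) since powers of v² commute with v²; so |C_G(v²)| ≥ |⟨v²⟩| = 3.
By orbit–stabilizer, |C_G(v²)| = |G| / |conj. class of v²| = 12 / 4 = 3.
The 3 elements commuting with v² are {e, v, v²}.

Answer: {e, v, v²}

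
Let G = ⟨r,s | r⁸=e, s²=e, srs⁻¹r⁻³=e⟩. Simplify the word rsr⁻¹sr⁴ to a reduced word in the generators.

Multiply left to right, reducing at each step:
  r · s = rs
  (rs) · r⁻¹ = r⁶s
  (r⁶s) · s = r⁶
  (r⁶) · r⁴ = r²

Answer: r²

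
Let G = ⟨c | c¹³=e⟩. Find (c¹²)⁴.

Compute successive powers of (c¹²), reducing at each step:
  (c¹²)²: (c¹²) · c¹² = c¹¹
  (c¹²)³: (c¹¹) · c¹² = c¹⁰
  (c¹²)⁴: (c¹⁰) · c¹² = c⁹

Answer: c⁹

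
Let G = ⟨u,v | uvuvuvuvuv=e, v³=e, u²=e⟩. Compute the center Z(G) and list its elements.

An element z ∈ Z(G) iff z commutes with every generator.
For example e is central: e·u = u = u·e; e·v = v = v·e.
Whereas u ∉ Z(G) since u·v = uv ≠ vu = v·u.
Checking each of the 60 elements this way gives Z(G) = {e}, of order 1.

Answer: {e}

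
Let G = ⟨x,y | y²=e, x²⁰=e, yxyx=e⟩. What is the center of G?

An element z ∈ Z(G) iff z commutes with every generator.
For example x¹⁰ is central: (x¹⁰)·x = x¹¹ = x·(x¹⁰); (x¹⁰)·y = x¹⁰y = y·(x¹⁰).
Whereas x ∉ Z(G) since x·y = xy ≠ x¹⁹y = y·x.
Checking each of the 40 elements this way gives Z(G) = {e, x¹⁰}, of order 2.

Answer: {e, x¹⁰}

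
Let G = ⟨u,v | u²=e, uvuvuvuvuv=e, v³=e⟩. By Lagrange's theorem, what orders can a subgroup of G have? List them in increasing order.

|G| = 60 = 2² · 3 · 5. By Lagrange's theorem the order of any subgroup divides 60; the divisors of 60 are 1, 2, 3, 4, 5, 6, 10, 12, 15, 20, 30, 60.

Answer: 1, 2, 3, 4, 5, 6, 10, 12, 15, 20, 30, 60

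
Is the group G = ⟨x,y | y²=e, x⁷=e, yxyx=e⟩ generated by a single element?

Every cyclic group is abelian. But x·y = xy while y·x = x⁶y, so x·y ≠ y·x and G is not abelian. Hence G is not cyclic.

Answer: No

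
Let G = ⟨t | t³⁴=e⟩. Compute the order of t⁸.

Compute successive powers until reaching e:
  (t⁸)¹ = t⁸, (t⁸)² = t¹⁶, (t⁸)³ = t²⁴, (t⁸)⁴ = t³², (t⁸)⁵ = t⁶, (t⁸)⁶ = t¹⁴, (t⁸)⁷ = t²², (t⁸)⁸ = t³⁰, (t⁸)⁹ = t⁴, (t⁸)¹⁰ = t¹², (t⁸)¹¹ = t²⁰, (t⁸)¹² = t²⁸, (t⁸)¹³ = t², (t⁸)¹⁴ = t¹⁰, (t⁸)¹⁵ = t¹⁸, (t⁸)¹⁶ = t²⁶, (t⁸)¹⁷ = e.
The smallest positive k with (t⁸)ᵏ = e is 17.

Answer: 17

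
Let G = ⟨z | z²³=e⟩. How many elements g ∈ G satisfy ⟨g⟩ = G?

G is cyclic of order 23. An element generates G iff its order is 23, and a cyclic group of order 23 has exactly φ(23) = 22 such elements.

Answer: 22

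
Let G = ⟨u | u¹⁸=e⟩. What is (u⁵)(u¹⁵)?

Compute (u⁵) · (u¹⁵) by multiplying left to right and reducing via the relations at each step:
  (u⁵) · u¹⁵ = u²

Answer: u²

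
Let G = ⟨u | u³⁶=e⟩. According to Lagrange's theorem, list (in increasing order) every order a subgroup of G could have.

|G| = 36 = 2² · 3². By Lagrange's theorem the order of any subgroup divides 36; the divisors of 36 are 1, 2, 3, 4, 6, 9, 12, 18, 36.

Answer: 1, 2, 3, 4, 6, 9, 12, 18, 36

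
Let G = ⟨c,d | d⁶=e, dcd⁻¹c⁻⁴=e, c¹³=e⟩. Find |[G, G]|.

G' = [G, G] is generated by all commutators. The generator-pair commutators are: [c, d] = c¹⁰.
The subgroup they normally generate is {e, c, c², c³, c⁴, c⁵, c⁶, c⁷, c⁸, c⁹, c¹⁰, c¹¹, c¹²}, of order 13.
Check: |G/G'| = 78/13 = 6 is the order of the abelianisation.

Answer: 13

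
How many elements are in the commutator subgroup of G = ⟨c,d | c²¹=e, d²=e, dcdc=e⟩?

G' = [G, G] is generated by all commutators. The generator-pair commutators are: [c, d] = c².
The subgroup they normally generate is {e, c, c², c³, c⁴, c⁵, c⁶, c⁷, c⁸, c⁹, c¹⁰, c¹¹, c¹², c¹³, c¹⁴, c¹⁵, c¹⁶, c¹⁷, c¹⁸, c¹⁹, c²⁰}, of order 21.
Check: |G/G'| = 42/21 = 2 is the order of the abelianisation.

Answer: 21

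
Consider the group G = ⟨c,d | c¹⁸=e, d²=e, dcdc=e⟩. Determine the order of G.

Enumerate words in the generators, reducing via the relations: the distinct elements are
  {c, d, e, cd, c², c³, c⁴, c⁵, c⁶, c⁷, c⁸, c⁹, c²d, c³d, c¹², c¹³, c¹¹, c¹⁰, c¹⁴, c¹⁵, c¹⁶, c¹⁷, c⁴d, c⁵d, c⁶d, c⁷d, c⁸d, c⁹d, c¹²d, c¹³d, c¹¹d, c¹⁰d, c¹⁴d, c¹⁵d, c¹⁶d, c¹⁷d}.
No further products give new elements, so |G| = 36.

Answer: 36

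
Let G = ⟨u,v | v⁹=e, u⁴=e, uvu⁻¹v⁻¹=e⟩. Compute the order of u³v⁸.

Compute successive powers until reaching e:
  (u³v⁸)¹ = u³v⁸, (u³v⁸)² = u²v⁷, (u³v⁸)³ = uv⁶, (u³v⁸)⁴ = v⁵, (u³v⁸)⁵ = u³v⁴, (u³v⁸)⁶ = u²v³, (u³v⁸)⁷ = uv², (u³v⁸)⁸ = v, (u³v⁸)⁹ = u³, (u³v⁸)¹⁰ = u²v⁸, (u³v⁸)¹¹ = uv⁷, (u³v⁸)¹² = v⁶, (u³v⁸)¹³ = u³v⁵, (u³v⁸)¹⁴ = u²v⁴, (u³v⁸)¹⁵ = uv³, (u³v⁸)¹⁶ = v², (u³v⁸)¹⁷ = u³v, (u³v⁸)¹⁸ = u², (u³v⁸)¹⁹ = uv⁸, (u³v⁸)²⁰ = v⁷, (u³v⁸)²¹ = u³v⁶, (u³v⁸)²² = u²v⁵, (u³v⁸)²³ = uv⁴, (u³v⁸)²⁴ = v³, (u³v⁸)²⁵ = u³v², (u³v⁸)²⁶ = u²v, (u³v⁸)²⁷ = u, (u³v⁸)²⁸ = v⁸, (u³v⁸)²⁹ = u³v⁷, (u³v⁸)³⁰ = u²v⁶, (u³v⁸)³¹ = uv⁵, (u³v⁸)³² = v⁴, (u³v⁸)³³ = u³v³, (u³v⁸)³⁴ = u²v², (u³v⁸)³⁵ = uv, (u³v⁸)³⁶ = e.
The smallest positive k with (u³v⁸)ᵏ = e is 36.

Answer: 36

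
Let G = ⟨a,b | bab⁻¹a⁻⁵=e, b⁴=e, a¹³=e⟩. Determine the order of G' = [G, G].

G' = [G, G] is generated by all commutators. The generator-pair commutators are: [a, b] = a⁹.
The subgroup they normally generate is {e, a, a², a³, a⁴, a⁵, a⁶, a⁷, a⁸, a⁹, a¹⁰, a¹¹, a¹²}, of order 13.
Check: |G/G'| = 52/13 = 4 is the order of the abelianisation.

Answer: 13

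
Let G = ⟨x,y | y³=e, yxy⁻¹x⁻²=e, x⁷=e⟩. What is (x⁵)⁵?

Compute successive powers of (x⁵), reducing at each step:
  (x⁵)²: (x⁵) · x⁵ = x³
  (x⁵)³: (x³) · x⁵ = x
  (x⁵)⁴: x · x⁵ = x⁶
  (x⁵)⁵: (x⁶) · x⁵ = x⁴

Answer: x⁴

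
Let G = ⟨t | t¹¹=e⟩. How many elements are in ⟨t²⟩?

|⟨t²⟩| equals the order of t². Compute successive powers until reaching e:
  (t²)¹ = t², (t²)² = t⁴, (t²)³ = t⁶, (t²)⁴ = t⁸, (t²)⁵ = t¹⁰, (t²)⁶ = t, (t²)⁷ = t³, (t²)⁸ = t⁵, (t²)⁹ = t⁷, (t²)¹⁰ = t⁹, (t²)¹¹ = e.
The smallest positive k with (t²)ᵏ = e is 11, so |⟨t²⟩| = 11.

Answer: 11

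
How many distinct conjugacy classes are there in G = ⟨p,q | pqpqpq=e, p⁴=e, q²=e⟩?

The conjugacy classes (representative and size) are:
  [e] (size 1), [p³] (size 6), [p²qp²q] (size 3), [pqp³] (size 6), [qp³] (size 8).
Class equation: 1 + 6 + 3 + 6 + 8 = 24 = |G|. So G has 5 conjugacy classes.

Answer: 5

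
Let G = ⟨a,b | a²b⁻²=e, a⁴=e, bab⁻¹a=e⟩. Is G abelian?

a·b = ab but b·a = ab⁻¹, so a·b ≠ b·a and G is not abelian.

Answer: No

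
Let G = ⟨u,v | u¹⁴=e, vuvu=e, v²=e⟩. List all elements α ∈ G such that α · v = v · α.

⟨v⟩ ⊆ C_G(v) since powers of v commute with v; so |C_G(v)| ≥ |⟨v⟩| = 2.
By orbit–stabilizer, |C_G(v)| = |G| / |conj. class of v| = 28 / 7 = 4.
The 4 elements commuting with v are {e, u⁷, v, u⁷v}.

Answer: {e, u⁷, v, u⁷v}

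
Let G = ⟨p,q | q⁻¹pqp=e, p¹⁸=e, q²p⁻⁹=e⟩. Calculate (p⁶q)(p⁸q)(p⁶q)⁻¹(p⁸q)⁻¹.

[(p⁶q), (p⁸q)] = (p⁶q)·(p⁸q)·(p⁶q)⁻¹·(p⁸q)⁻¹.
  (p⁶q) · (p⁸q) = p⁷
  (p⁷) · (p⁶q⁻¹) = p⁴q
  (p⁴q) · (p⁸q⁻¹) = p¹⁴

Answer: p¹⁴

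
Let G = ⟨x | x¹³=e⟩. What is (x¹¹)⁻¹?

The order of (x¹¹) is 13 (smallest k with (x¹¹)ᵏ = e), so (x¹¹)⁻¹ = (x¹¹)¹² = x².
Check: (x¹¹) · (x²) → (x¹¹) · x² = e, giving e as required.

Answer: x²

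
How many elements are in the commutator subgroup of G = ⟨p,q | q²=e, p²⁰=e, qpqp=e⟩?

G' = [G, G] is generated by all commutators. The generator-pair commutators are: [p, q] = p².
The subgroup they normally generate is {e, p², p⁴, p⁶, p⁸, p¹⁰, p¹², p¹⁴, p¹⁶, p¹⁸}, of order 10.
Check: |G/G'| = 40/10 = 4 is the order of the abelianisation.

Answer: 10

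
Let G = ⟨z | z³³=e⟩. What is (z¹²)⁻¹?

The order of (z¹²) is 11 (smallest k with (z¹²)ᵏ = e), so (z¹²)⁻¹ = (z¹²)¹⁰ = z²¹.
Check: (z¹²) · (z²¹) → (z¹²) · z²¹ = e, giving e as required.

Answer: z²¹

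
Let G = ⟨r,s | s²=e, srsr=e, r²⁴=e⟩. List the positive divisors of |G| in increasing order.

|G| = 48 = 2⁴ · 3. By Lagrange's theorem the order of any subgroup divides 48; the divisors of 48 are 1, 2, 3, 4, 6, 8, 12, 16, 24, 48.

Answer: 1, 2, 3, 4, 6, 8, 12, 16, 24, 48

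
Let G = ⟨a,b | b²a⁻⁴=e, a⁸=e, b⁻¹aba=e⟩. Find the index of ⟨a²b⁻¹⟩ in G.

First find ord(a²b⁻¹) by computing successive powers:
  (a²b⁻¹)¹ = a²b⁻¹, (a²b⁻¹)² = a⁴, (a²b⁻¹)³ = a²b, (a²b⁻¹)⁴ = e.
So |⟨a²b⁻¹⟩| = ord(a²b⁻¹) = 4. With |G| = 16, by Lagrange [G : ⟨a²b⁻¹⟩] = 16/4 = 4.

Answer: 4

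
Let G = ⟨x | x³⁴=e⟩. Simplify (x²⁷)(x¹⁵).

Compute (x²⁷) · (x¹⁵) by multiplying left to right and reducing via the relations at each step:
  (x²⁷) · x¹⁵ = x⁸

Answer: x⁸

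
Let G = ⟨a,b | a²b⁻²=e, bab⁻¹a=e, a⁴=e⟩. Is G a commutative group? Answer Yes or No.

a·b = ab but b·a = ab⁻¹, so a·b ≠ b·a and G is not abelian.

Answer: No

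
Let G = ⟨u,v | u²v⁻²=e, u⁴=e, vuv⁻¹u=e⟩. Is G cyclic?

Every cyclic group is abelian. But u·v = uv while v·u = uv⁻¹, so u·v ≠ v·u and G is not abelian. Hence G is not cyclic.

Answer: No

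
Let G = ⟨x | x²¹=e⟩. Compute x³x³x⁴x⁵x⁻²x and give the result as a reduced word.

Multiply left to right, reducing at each step:
  (x³) · x³ = x⁶
  (x⁶) · x⁴ = x¹⁰
  (x¹⁰) · x⁵ = x¹⁵
  (x¹⁵) · x⁻² = x¹³
  (x¹³) · x = x¹⁴

Answer: x¹⁴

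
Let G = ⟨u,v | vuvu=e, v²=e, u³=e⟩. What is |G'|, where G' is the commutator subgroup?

G' = [G, G] is generated by all commutators. The generator-pair commutators are: [u, v] = u².
The subgroup they normally generate is {e, u, u²}, of order 3.
Check: |G/G'| = 6/3 = 2 is the order of the abelianisation.

Answer: 3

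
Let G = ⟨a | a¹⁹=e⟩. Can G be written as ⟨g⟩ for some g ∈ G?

|G| = 19. The element a has order 19 (its powers give 19 distinct elements), so ⟨a⟩ = G and G is cyclic.

Answer: Yes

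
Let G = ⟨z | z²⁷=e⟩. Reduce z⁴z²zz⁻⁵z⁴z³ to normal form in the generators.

Multiply left to right, reducing at each step:
  (z⁴) · z² = z⁶
  (z⁶) · z = z⁷
  (z⁷) · z⁻⁵ = z²
  (z²) · z⁴ = z⁶
  (z⁶) · z³ = z⁹

Answer: z⁹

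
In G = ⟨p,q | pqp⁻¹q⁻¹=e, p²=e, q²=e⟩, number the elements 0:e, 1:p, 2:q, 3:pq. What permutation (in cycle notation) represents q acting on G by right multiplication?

(0 2)(1 3)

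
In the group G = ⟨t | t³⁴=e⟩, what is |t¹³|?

Compute successive powers until reaching e:
  (t¹³)¹ = t¹³, (t¹³)² = t²⁶, (t¹³)³ = t⁵, (t¹³)⁴ = t¹⁸, (t¹³)⁵ = t³¹, (t¹³)⁶ = t¹⁰, (t¹³)⁷ = t²³, (t¹³)⁸ = t², (t¹³)⁹ = t¹⁵, (t¹³)¹⁰ = t²⁸, (t¹³)¹¹ = t⁷, (t¹³)¹² = t²⁰, (t¹³)¹³ = t³³, (t¹³)¹⁴ = t¹², (t¹³)¹⁵ = t²⁵, (t¹³)¹⁶ = t⁴, (t¹³)¹⁷ = t¹⁷, (t¹³)¹⁸ = t³⁰, (t¹³)¹⁹ = t⁹, (t¹³)²⁰ = t²², (t¹³)²¹ = t, (t¹³)²² = t¹⁴, (t¹³)²³ = t²⁷, (t¹³)²⁴ = t⁶, (t¹³)²⁵ = t¹⁹, (t¹³)²⁶ = t³², (t¹³)²⁷ = t¹¹, (t¹³)²⁸ = t²⁴, (t¹³)²⁹ = t³, (t¹³)³⁰ = t¹⁶, (t¹³)³¹ = t²⁹, (t¹³)³² = t⁸, (t¹³)³³ = t²¹, (t¹³)³⁴ = e.
The smallest positive k with (t¹³)ᵏ = e is 34.

Answer: 34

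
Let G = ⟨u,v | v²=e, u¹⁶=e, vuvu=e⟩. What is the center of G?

An element z ∈ Z(G) iff z commutes with every generator.
For example u⁸ is central: (u⁸)·u = u⁹ = u·(u⁸); (u⁸)·v = u⁸v = v·(u⁸).
Whereas u ∉ Z(G) since u·v = uv ≠ u¹⁵v = v·u.
Checking each of the 32 elements this way gives Z(G) = {e, u⁸}, of order 2.

Answer: {e, u⁸}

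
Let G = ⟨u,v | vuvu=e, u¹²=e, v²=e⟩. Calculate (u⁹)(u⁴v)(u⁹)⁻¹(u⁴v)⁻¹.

[(u⁹), (u⁴v)] = (u⁹)·(u⁴v)·(u⁹)⁻¹·(u⁴v)⁻¹.
  (u⁹) · (u⁴v) = uv
  (uv) · (u³) = u¹⁰v
  (u¹⁰v) · (u⁴v) = u⁶

Answer: u⁶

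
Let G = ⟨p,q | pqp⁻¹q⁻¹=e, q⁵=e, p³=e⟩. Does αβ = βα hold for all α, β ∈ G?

Each pair of generators commutes: p·q = pq = q·p. Since the generators pairwise commute, every element of G commutes with every other, so G is abelian.

Answer: Yes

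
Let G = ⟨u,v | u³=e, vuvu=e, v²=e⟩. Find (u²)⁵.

Compute successive powers of (u²), reducing at each step:
  (u²)²: (u²) · u² = u
  (u²)³: u · u² = e
  (u²)⁴: e · u² = u²
  (u²)⁵: (u²) · u² = u

Answer: u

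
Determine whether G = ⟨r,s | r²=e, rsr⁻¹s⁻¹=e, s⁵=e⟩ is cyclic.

|G| = 10. The element rs has order 10 (its powers give 10 distinct elements), so ⟨rs⟩ = G and G is cyclic.

Answer: Yes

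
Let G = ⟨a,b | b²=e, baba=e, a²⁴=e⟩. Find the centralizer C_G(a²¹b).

⟨a²¹b⟩ ⊆ C_G(a²¹b) since powers of a²¹b commute with a²¹b; so |C_G(a²¹b)| ≥ |⟨a²¹b⟩| = 2.
By orbit–stabilizer, |C_G(a²¹b)| = |G| / |conj. class of a²¹b| = 48 / 12 = 4.
The 4 elements commuting with a²¹b are {e, a¹², a⁹b, a²¹b}.

Answer: {e, a¹², a⁹b, a²¹b}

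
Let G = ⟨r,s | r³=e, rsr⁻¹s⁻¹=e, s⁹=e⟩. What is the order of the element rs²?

Compute successive powers until reaching e:
  (rs²)¹ = rs², (rs²)² = r²s⁴, (rs²)³ = s⁶, (rs²)⁴ = rs⁸, (rs²)⁵ = r²s, (rs²)⁶ = s³, (rs²)⁷ = rs⁵, (rs²)⁸ = r²s⁷, (rs²)⁹ = e.
The smallest positive k with (rs²)ᵏ = e is 9.

Answer: 9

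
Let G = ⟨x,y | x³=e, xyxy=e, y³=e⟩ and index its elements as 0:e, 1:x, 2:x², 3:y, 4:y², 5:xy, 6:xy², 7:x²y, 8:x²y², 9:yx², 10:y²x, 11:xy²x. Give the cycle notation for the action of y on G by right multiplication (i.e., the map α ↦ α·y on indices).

(0 3 4)(1 5 6)(2 7 8)(9 11 10)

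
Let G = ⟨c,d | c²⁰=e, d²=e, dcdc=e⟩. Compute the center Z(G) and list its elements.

An element z ∈ Z(G) iff z commutes with every generator.
For example c¹⁰ is central: (c¹⁰)·c = c¹¹ = c·(c¹⁰); (c¹⁰)·d = c¹⁰d = d·(c¹⁰).
Whereas c ∉ Z(G) since c·d = cd ≠ c¹⁹d = d·c.
Checking each of the 40 elements this way gives Z(G) = {e, c¹⁰}, of order 2.

Answer: {e, c¹⁰}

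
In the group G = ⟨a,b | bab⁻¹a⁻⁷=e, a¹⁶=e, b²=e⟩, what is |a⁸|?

Compute successive powers until reaching e:
  (a⁸)¹ = a⁸, (a⁸)² = e.
The smallest positive k with (a⁸)ᵏ = e is 2.

Answer: 2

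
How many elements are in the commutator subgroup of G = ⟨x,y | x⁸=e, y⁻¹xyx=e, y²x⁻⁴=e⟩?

G' = [G, G] is generated by all commutators. The generator-pair commutators are: [x, y] = x².
The subgroup they normally generate is {e, x², x⁴, x⁶}, of order 4.
Check: |G/G'| = 16/4 = 4 is the order of the abelianisation.

Answer: 4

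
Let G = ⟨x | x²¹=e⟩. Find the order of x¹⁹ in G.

Compute successive powers until reaching e:
  (x¹⁹)¹ = x¹⁹, (x¹⁹)² = x¹⁷, (x¹⁹)³ = x¹⁵, (x¹⁹)⁴ = x¹³, (x¹⁹)⁵ = x¹¹, (x¹⁹)⁶ = x⁹, (x¹⁹)⁷ = x⁷, (x¹⁹)⁸ = x⁵, (x¹⁹)⁹ = x³, (x¹⁹)¹⁰ = x, (x¹⁹)¹¹ = x²⁰, (x¹⁹)¹² = x¹⁸, (x¹⁹)¹³ = x¹⁶, (x¹⁹)¹⁴ = x¹⁴, (x¹⁹)¹⁵ = x¹², (x¹⁹)¹⁶ = x¹⁰, (x¹⁹)¹⁷ = x⁸, (x¹⁹)¹⁸ = x⁶, (x¹⁹)¹⁹ = x⁴, (x¹⁹)²⁰ = x², (x¹⁹)²¹ = e.
The smallest positive k with (x¹⁹)ᵏ = e is 21.

Answer: 21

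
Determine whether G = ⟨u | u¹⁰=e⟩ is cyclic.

|G| = 10. The element u has order 10 (its powers give 10 distinct elements), so ⟨u⟩ = G and G is cyclic.

Answer: Yes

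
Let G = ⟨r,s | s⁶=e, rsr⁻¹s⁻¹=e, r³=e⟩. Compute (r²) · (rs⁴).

Compute (r²) · (rs⁴) by multiplying left to right and reducing via the relations at each step:
  (r²) · r = e
  e · s⁴ = s⁴

Answer: s⁴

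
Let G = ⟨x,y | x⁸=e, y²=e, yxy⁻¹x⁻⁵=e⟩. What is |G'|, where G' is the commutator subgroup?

G' = [G, G] is generated by all commutators. The generator-pair commutators are: [x, y] = x⁴.
The subgroup they normally generate is {e, x⁴}, of order 2.
Check: |G/G'| = 16/2 = 8 is the order of the abelianisation.

Answer: 2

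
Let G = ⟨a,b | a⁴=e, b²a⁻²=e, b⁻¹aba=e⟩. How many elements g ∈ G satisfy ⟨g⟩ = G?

⟨g⟩ = G would require ord(g) = |G| = 8, but the maximum element order in G is 4 < 8. So G is not cyclic and no single element generates it: the count is 0.

Answer: 0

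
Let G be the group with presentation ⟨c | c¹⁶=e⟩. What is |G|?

G is generated by a single element, so G is cyclic. The relator gives c¹⁶ = e and no smaller power is forced to be e, so the 16 powers {c, e, c², c³, c⁴, c⁵, c⁶, c⁷, c⁸, c⁹, c¹², c¹³, c¹¹, c¹⁰, c¹⁴, c¹⁵} are distinct. Hence |G| = 16.

Answer: 16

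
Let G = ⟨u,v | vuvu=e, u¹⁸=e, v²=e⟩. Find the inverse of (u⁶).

The order of (u⁶) is 3 (smallest k with (u⁶)ᵏ = e), so (u⁶)⁻¹ = (u⁶)² = u¹².
Check: (u⁶) · (u¹²) → (u⁶) · u¹² = e, giving e as required.

Answer: u¹²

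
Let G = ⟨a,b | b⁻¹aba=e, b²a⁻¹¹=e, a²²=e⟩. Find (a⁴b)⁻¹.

The order of (a⁴b) is 4 (smallest k with (a⁴b)ᵏ = e), so (a⁴b)⁻¹ = (a⁴b)³ = a⁴b⁻¹.
Check: (a⁴b) · (a⁴b⁻¹) → (a⁴b) · a⁴ = b;   b · b⁻¹ = e, giving e as required.

Answer: a⁴b⁻¹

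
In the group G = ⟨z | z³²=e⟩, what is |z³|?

Compute successive powers until reaching e:
  (z³)¹ = z³, (z³)² = z⁶, (z³)³ = z⁹, (z³)⁴ = z¹², (z³)⁵ = z¹⁵, (z³)⁶ = z¹⁸, (z³)⁷ = z²¹, (z³)⁸ = z²⁴, (z³)⁹ = z²⁷, (z³)¹⁰ = z³⁰, (z³)¹¹ = z, (z³)¹² = z⁴, (z³)¹³ = z⁷, (z³)¹⁴ = z¹⁰, (z³)¹⁵ = z¹³, (z³)¹⁶ = z¹⁶, (z³)¹⁷ = z¹⁹, (z³)¹⁸ = z²², (z³)¹⁹ = z²⁵, (z³)²⁰ = z²⁸, (z³)²¹ = z³¹, (z³)²² = z², (z³)²³ = z⁵, (z³)²⁴ = z⁸, (z³)²⁵ = z¹¹, (z³)²⁶ = z¹⁴, (z³)²⁷ = z¹⁷, (z³)²⁸ = z²⁰, (z³)²⁹ = z²³, (z³)³⁰ = z²⁶, (z³)³¹ = z²⁹, (z³)³² = e.
The smallest positive k with (z³)ᵏ = e is 32.

Answer: 32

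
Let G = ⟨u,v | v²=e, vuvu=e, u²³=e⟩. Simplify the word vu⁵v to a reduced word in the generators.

Multiply left to right, reducing at each step:
  v · u⁵ = u¹⁸v
  (u¹⁸v) · v = u¹⁸

Answer: u¹⁸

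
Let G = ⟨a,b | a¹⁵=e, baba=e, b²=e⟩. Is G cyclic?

Every cyclic group is abelian. But a·b = ab while b·a = a¹⁴b, so a·b ≠ b·a and G is not abelian. Hence G is not cyclic.

Answer: No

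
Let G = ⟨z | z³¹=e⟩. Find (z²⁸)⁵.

Compute successive powers of (z²⁸), reducing at each step:
  (z²⁸)²: (z²⁸) · z²⁸ = z²⁵
  (z²⁸)³: (z²⁵) · z²⁸ = z²²
  (z²⁸)⁴: (z²²) · z²⁸ = z¹⁹
  (z²⁸)⁵: (z¹⁹) · z²⁸ = z¹⁶

Answer: z¹⁶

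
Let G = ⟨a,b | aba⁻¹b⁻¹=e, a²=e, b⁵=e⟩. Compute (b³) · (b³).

Compute (b³) · (b³) by multiplying left to right and reducing via the relations at each step:
  (b³) · b³ = b

Answer: b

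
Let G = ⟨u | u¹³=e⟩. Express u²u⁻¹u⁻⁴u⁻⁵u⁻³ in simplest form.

Multiply left to right, reducing at each step:
  (u²) · u⁻¹ = u
  u · u⁻⁴ = u¹⁰
  (u¹⁰) · u⁻⁵ = u⁵
  (u⁵) · u⁻³ = u²

Answer: u²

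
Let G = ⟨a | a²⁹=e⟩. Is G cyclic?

|G| = 29. The element a has order 29 (its powers give 29 distinct elements), so ⟨a⟩ = G and G is cyclic.

Answer: Yes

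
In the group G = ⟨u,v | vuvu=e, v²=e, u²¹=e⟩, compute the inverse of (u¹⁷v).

The order of (u¹⁷v) is 2 (smallest k with (u¹⁷v)ᵏ = e), so (u¹⁷v)⁻¹ = (u¹⁷v)¹ = u¹⁷v.
Check: (u¹⁷v) · (u¹⁷v) → (u¹⁷v) · u¹⁷ = v;   v · v = e, giving e as required.

Answer: u¹⁷v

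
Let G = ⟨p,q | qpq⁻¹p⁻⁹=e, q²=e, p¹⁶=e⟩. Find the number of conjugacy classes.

The conjugacy classes (representative and size) are:
  [e] (size 1), [p⁹] (size 2), [p²] (size 1), [p³] (size 2), [p⁴] (size 1), [p¹³] (size 2), [p⁶] (size 1), [p¹⁵] (size 2), [p⁸] (size 1), [p¹⁰] (size 1), [p¹²] (size 1), [p¹⁴] (size 1), [q] (size 2), [pq] (size 2), [p²q] (size 2), [p¹¹q] (size 2), [p⁴q] (size 2), [p¹³q] (size 2), [p¹⁴q] (size 2), [p¹⁵q] (size 2).
Class equation: 1 + 2 + 1 + 2 + 1 + 2 + 1 + 2 + 1 + 1 + 1 + 1 + 2 + 2 + 2 + 2 + 2 + 2 + 2 + 2 = 32 = |G|. So G has 20 conjugacy classes.

Answer: 20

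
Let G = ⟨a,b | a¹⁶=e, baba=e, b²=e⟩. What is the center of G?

An element z ∈ Z(G) iff z commutes with every generator.
For example a⁸ is central: (a⁸)·a = a⁹ = a·(a⁸); (a⁸)·b = a⁸b = b·(a⁸).
Whereas a ∉ Z(G) since a·b = ab ≠ a¹⁵b = b·a.
Checking each of the 32 elements this way gives Z(G) = {e, a⁸}, of order 2.

Answer: {e, a⁸}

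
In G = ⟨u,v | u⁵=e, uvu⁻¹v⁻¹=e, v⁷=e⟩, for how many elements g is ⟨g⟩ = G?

G is cyclic of order 35. An element generates G iff its order is 35, and a cyclic group of order 35 has exactly φ(35) = 24 such elements.

Answer: 24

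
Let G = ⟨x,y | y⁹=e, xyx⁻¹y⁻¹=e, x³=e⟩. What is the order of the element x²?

Compute successive powers until reaching e:
  (x²)¹ = x², (x²)² = x, (x²)³ = e.
The smallest positive k with (x²)ᵏ = e is 3.

Answer: 3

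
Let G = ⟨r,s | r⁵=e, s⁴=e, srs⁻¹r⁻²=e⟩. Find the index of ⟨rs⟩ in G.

First find ord(rs) by computing successive powers:
  (rs)¹ = rs, (rs)² = r³s², (rs)³ = r²s³, (rs)⁴ = e.
So |⟨rs⟩| = ord(rs) = 4. With |G| = 20, by Lagrange [G : ⟨rs⟩] = 20/4 = 5.

Answer: 5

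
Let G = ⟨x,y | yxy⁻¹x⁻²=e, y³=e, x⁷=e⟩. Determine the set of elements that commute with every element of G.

An element z ∈ Z(G) iff z commutes with every generator.
For example e is central: e·x = x = x·e; e·y = y = y·e.
Whereas x ∉ Z(G) since x·y = xy ≠ x²y = y·x.
Checking each of the 21 elements this way gives Z(G) = {e}, of order 1.

Answer: {e}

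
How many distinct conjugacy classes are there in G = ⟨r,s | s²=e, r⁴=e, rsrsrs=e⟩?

The conjugacy classes (representative and size) are:
  [e] (size 1), [r³] (size 6), [r²sr²s] (size 3), [rsr³] (size 6), [sr³] (size 8).
Class equation: 1 + 6 + 3 + 6 + 8 = 24 = |G|. So G has 5 conjugacy classes.

Answer: 5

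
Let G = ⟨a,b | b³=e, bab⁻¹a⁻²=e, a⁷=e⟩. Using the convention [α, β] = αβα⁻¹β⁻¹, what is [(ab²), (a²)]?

[(ab²), (a²)] = (ab²)·(a²)·(ab²)⁻¹·(a²)⁻¹.
  (ab²) · (a²) = a²b²
  (a²b²) · (a⁵b) = a
  a · (a⁵) = a⁶

Answer: a⁶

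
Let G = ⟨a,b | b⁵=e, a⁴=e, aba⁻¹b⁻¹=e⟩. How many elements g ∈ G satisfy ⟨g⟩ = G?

G is cyclic of order 20. An element generates G iff its order is 20, and a cyclic group of order 20 has exactly φ(20) = 8 such elements.

Answer: 8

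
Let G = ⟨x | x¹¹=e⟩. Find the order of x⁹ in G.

Compute successive powers until reaching e:
  (x⁹)¹ = x⁹, (x⁹)² = x⁷, (x⁹)³ = x⁵, (x⁹)⁴ = x³, (x⁹)⁵ = x, (x⁹)⁶ = x¹⁰, (x⁹)⁷ = x⁸, (x⁹)⁸ = x⁶, (x⁹)⁹ = x⁴, (x⁹)¹⁰ = x², (x⁹)¹¹ = e.
The smallest positive k with (x⁹)ᵏ = e is 11.

Answer: 11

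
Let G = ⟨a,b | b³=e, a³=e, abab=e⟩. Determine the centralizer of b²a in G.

⟨b²a⟩ ⊆ C_G(b²a) since powers of b²a commute with b²a; so |C_G(b²a)| ≥ |⟨b²a⟩| = 3.
By orbit–stabilizer, |C_G(b²a)| = |G| / |conj. class of b²a| = 12 / 4 = 3.
The 3 elements commuting with b²a are {e, a²b, b²a}.

Answer: {e, a²b, b²a}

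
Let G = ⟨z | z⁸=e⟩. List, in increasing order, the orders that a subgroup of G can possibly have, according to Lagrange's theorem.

|G| = 8 = 2³. By Lagrange's theorem the order of any subgroup divides 8; the divisors of 8 are 1, 2, 4, 8.

Answer: 1, 2, 4, 8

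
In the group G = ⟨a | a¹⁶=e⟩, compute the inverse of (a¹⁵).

The order of (a¹⁵) is 16 (smallest k with (a¹⁵)ᵏ = e), so (a¹⁵)⁻¹ = (a¹⁵)¹⁵ = a.
Check: (a¹⁵) · a → (a¹⁵) · a = e, giving e as required.

Answer: a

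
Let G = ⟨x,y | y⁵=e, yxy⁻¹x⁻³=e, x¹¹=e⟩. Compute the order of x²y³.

Compute successive powers until reaching e:
  (x²y³)¹ = x²y³, (x²y³)² = xy, (x²y³)³ = x⁷y⁴, (x²y³)⁴ = x⁴y², (x²y³)⁵ = e.
The smallest positive k with (x²y³)ᵏ = e is 5.

Answer: 5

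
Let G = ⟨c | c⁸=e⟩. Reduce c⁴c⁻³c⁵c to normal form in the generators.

Multiply left to right, reducing at each step:
  (c⁴) · c⁻³ = c
  c · c⁵ = c⁶
  (c⁶) · c = c⁷

Answer: c⁷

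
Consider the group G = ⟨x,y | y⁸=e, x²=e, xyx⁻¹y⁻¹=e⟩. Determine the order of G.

Enumerate words in the generators, reducing via the relations: the distinct elements are
  {e, x, y, xy, y², y³, y⁴, y⁵, y⁶, y⁷, xy², xy³, xy⁴, xy⁵, xy⁶, xy⁷}.
No further products give new elements, so |G| = 16.

Answer: 16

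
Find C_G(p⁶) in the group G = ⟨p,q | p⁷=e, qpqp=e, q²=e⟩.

⟨p⁶⟩ ⊆ C_G(p⁶) since powers of p⁶ commute with p⁶; so |C_G(p⁶)| ≥ |⟨p⁶⟩| = 7.
By orbit–stabilizer, |C_G(p⁶)| = |G| / |conj. class of p⁶| = 14 / 2 = 7.
The 7 elements commuting with p⁶ are {e, p, p², p³, p⁴, p⁵, p⁶}.

Answer: {e, p, p², p³, p⁴, p⁵, p⁶}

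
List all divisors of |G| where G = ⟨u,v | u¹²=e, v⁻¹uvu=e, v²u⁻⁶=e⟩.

|G| = 24 = 2³ · 3. By Lagrange's theorem the order of any subgroup divides 24; the divisors of 24 are 1, 2, 3, 4, 6, 8, 12, 24.

Answer: 1, 2, 3, 4, 6, 8, 12, 24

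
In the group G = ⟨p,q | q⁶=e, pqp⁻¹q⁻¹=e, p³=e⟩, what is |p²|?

Compute successive powers until reaching e:
  (p²)¹ = p², (p²)² = p, (p²)³ = e.
The smallest positive k with (p²)ᵏ = e is 3.

Answer: 3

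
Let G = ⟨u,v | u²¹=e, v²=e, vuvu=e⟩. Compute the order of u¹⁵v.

Compute successive powers until reaching e:
  (u¹⁵v)¹ = u¹⁵v, (u¹⁵v)² = e.
The smallest positive k with (u¹⁵v)ᵏ = e is 2.

Answer: 2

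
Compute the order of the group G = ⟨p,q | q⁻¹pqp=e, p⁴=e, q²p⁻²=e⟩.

Enumerate words in the generators, reducing via the relations: the distinct elements are
  {e, p, q, pq, p², p³, q⁻¹, pq⁻¹}.
No further products give new elements, so |G| = 8.

Answer: 8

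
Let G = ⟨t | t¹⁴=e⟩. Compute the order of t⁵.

Compute successive powers until reaching e:
  (t⁵)¹ = t⁵, (t⁵)² = t¹⁰, (t⁵)³ = t, (t⁵)⁴ = t⁶, (t⁵)⁵ = t¹¹, (t⁵)⁶ = t², (t⁵)⁷ = t⁷, (t⁵)⁸ = t¹², (t⁵)⁹ = t³, (t⁵)¹⁰ = t⁸, (t⁵)¹¹ = t¹³, (t⁵)¹² = t⁴, (t⁵)¹³ = t⁹, (t⁵)¹⁴ = e.
The smallest positive k with (t⁵)ᵏ = e is 14.

Answer: 14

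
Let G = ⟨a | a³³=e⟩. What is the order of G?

G is generated by a single element, so G is cyclic. The relator gives a³³ = e and no smaller power is forced to be e, so the 33 powers {a, e, a², a³, a⁴, a⁵, a⁶, a⁷, a⁸, a⁹, a²², a²³, a²¹, a²⁰, a²⁴, a²⁵, a²⁶, a²⁷, a²⁸, a²⁹, a³², a³¹, a³⁰, a¹², a¹³, a¹¹, a¹⁰, a¹⁴, a¹⁵, a¹⁶, a¹⁷, a¹⁸, a¹⁹} are distinct. Hence |G| = 33.

Answer: 33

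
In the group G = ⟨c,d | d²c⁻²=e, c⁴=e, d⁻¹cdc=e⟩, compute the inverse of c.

The order of c is 4 (smallest k with cᵏ = e), so c⁻¹ = c³ = c³.
Check: c · (c³) → c · c³ = e, giving e as required.

Answer: c³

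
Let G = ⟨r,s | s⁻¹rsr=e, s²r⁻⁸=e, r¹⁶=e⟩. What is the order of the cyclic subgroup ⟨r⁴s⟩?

|⟨r⁴s⟩| equals the order of r⁴s. Compute successive powers until reaching e:
  (r⁴s)¹ = r⁴s, (r⁴s)² = r⁸, (r⁴s)³ = r⁴s⁻¹, (r⁴s)⁴ = e.
The smallest positive k with (r⁴s)ᵏ = e is 4, so |⟨r⁴s⟩| = 4.

Answer: 4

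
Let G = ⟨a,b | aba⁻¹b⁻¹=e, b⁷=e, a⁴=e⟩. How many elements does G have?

Enumerate words in the generators, reducing via the relations: the distinct elements are
  {a, b, e, ab, a², a³, b², b³, b⁴, b⁵, b⁶, ab², ab³, ab⁴, ab⁵, ab⁶, a²b, a³b, a²b², a²b³, a²b⁴, a²b⁵, a²b⁶, a³b², a³b³, a³b⁴, a³b⁵, a³b⁶}.
No further products give new elements, so |G| = 28.

Answer: 28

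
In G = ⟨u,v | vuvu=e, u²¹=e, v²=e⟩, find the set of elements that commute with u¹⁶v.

⟨u¹⁶v⟩ ⊆ C_G(u¹⁶v) since powers of u¹⁶v commute with u¹⁶v; so |C_G(u¹⁶v)| ≥ |⟨u¹⁶v⟩| = 2.
By orbit–stabilizer, |C_G(u¹⁶v)| = |G| / |conj. class of u¹⁶v| = 42 / 21 = 2.
The 2 elements commuting with u¹⁶v are {e, u¹⁶v}.

Answer: {e, u¹⁶v}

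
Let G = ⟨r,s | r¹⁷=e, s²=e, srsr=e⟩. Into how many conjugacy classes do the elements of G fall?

The conjugacy classes (representative and size) are:
  [e] (size 1), [r¹⁶] (size 2), [r²] (size 2), [r³] (size 2), [r¹³] (size 2), [r¹²] (size 2), [r⁶] (size 2), [r¹⁰] (size 2), [r⁹] (size 2), [r⁷s] (size 17).
Class equation: 1 + 2 + 2 + 2 + 2 + 2 + 2 + 2 + 2 + 17 = 34 = |G|. So G has 10 conjugacy classes.

Answer: 10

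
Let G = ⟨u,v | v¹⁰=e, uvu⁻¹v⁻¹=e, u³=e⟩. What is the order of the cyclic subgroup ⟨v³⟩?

|⟨v³⟩| equals the order of v³. Compute successive powers until reaching e:
  (v³)¹ = v³, (v³)² = v⁶, (v³)³ = v⁹, (v³)⁴ = v², (v³)⁵ = v⁵, (v³)⁶ = v⁸, (v³)⁷ = v, (v³)⁸ = v⁴, (v³)⁹ = v⁷, (v³)¹⁰ = e.
The smallest positive k with (v³)ᵏ = e is 10, so |⟨v³⟩| = 10.

Answer: 10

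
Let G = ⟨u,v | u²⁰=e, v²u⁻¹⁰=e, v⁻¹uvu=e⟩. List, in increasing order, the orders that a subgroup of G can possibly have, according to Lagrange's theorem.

|G| = 40 = 2³ · 5. By Lagrange's theorem the order of any subgroup divides 40; the divisors of 40 are 1, 2, 4, 5, 8, 10, 20, 40.

Answer: 1, 2, 4, 5, 8, 10, 20, 40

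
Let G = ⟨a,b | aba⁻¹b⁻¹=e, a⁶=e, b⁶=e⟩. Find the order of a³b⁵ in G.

Compute successive powers until reaching e:
  (a³b⁵)¹ = a³b⁵, (a³b⁵)² = b⁴, (a³b⁵)³ = a³b³, (a³b⁵)⁴ = b², (a³b⁵)⁵ = a³b, (a³b⁵)⁶ = e.
The smallest positive k with (a³b⁵)ᵏ = e is 6.

Answer: 6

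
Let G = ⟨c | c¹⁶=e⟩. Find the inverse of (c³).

The order of (c³) is 16 (smallest k with (c³)ᵏ = e), so (c³)⁻¹ = (c³)¹⁵ = c¹³.
Check: (c³) · (c¹³) → (c³) · c¹³ = e, giving e as required.

Answer: c¹³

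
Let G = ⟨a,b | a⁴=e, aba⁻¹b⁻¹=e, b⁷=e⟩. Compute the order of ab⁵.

Compute successive powers until reaching e:
  (ab⁵)¹ = ab⁵, (ab⁵)² = a²b³, (ab⁵)³ = a³b, (ab⁵)⁴ = b⁶, (ab⁵)⁵ = ab⁴, (ab⁵)⁶ = a²b², (ab⁵)⁷ = a³, (ab⁵)⁸ = b⁵, (ab⁵)⁹ = ab³, (ab⁵)¹⁰ = a²b, (ab⁵)¹¹ = a³b⁶, (ab⁵)¹² = b⁴, (ab⁵)¹³ = ab², (ab⁵)¹⁴ = a², (ab⁵)¹⁵ = a³b⁵, (ab⁵)¹⁶ = b³, (ab⁵)¹⁷ = ab, (ab⁵)¹⁸ = a²b⁶, (ab⁵)¹⁹ = a³b⁴, (ab⁵)²⁰ = b², (ab⁵)²¹ = a, (ab⁵)²² = a²b⁵, (ab⁵)²³ = a³b³, (ab⁵)²⁴ = b, (ab⁵)²⁵ = ab⁶, (ab⁵)²⁶ = a²b⁴, (ab⁵)²⁷ = a³b², (ab⁵)²⁸ = e.
The smallest positive k with (ab⁵)ᵏ = e is 28.

Answer: 28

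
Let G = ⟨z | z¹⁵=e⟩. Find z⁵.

Compute successive powers of z, reducing at each step:
  z²: z · z = z²
  z³: (z²) · z = z³
  z⁴: (z³) · z = z⁴
  z⁵: (z⁴) · z = z⁵

Answer: z⁵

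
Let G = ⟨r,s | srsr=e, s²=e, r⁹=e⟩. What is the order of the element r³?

Compute successive powers until reaching e:
  (r³)¹ = r³, (r³)² = r⁶, (r³)³ = e.
The smallest positive k with (r³)ᵏ = e is 3.

Answer: 3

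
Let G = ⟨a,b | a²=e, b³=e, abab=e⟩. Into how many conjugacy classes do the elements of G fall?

The conjugacy classes (representative and size) are:
  [e] (size 1), [ab²] (size 3), [b²] (size 2).
Class equation: 1 + 3 + 2 = 6 = |G|. So G has 3 conjugacy classes.

Answer: 3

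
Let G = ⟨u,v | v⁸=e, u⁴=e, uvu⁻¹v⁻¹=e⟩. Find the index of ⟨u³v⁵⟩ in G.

First find ord(u³v⁵) by computing successive powers:
  (u³v⁵)¹ = u³v⁵, (u³v⁵)² = u²v², (u³v⁵)³ = uv⁷, (u³v⁵)⁴ = v⁴, (u³v⁵)⁵ = u³v, (u³v⁵)⁶ = u²v⁶, (u³v⁵)⁷ = uv³, (u³v⁵)⁸ = e.
So |⟨u³v⁵⟩| = ord(u³v⁵) = 8. With |G| = 32, by Lagrange [G : ⟨u³v⁵⟩] = 32/8 = 4.

Answer: 4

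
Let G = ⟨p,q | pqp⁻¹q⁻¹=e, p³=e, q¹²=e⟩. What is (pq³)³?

Compute successive powers of (pq³), reducing at each step:
  (pq³)²: (pq³) · p = p²q³;   (p²q³) · q³ = p²q⁶
  (pq³)³: (p²q⁶) · p = q⁶;   (q⁶) · q³ = q⁹

Answer: q⁹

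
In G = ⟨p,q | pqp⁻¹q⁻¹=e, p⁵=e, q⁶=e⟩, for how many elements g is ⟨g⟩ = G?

G is cyclic of order 30. An element generates G iff its order is 30, and a cyclic group of order 30 has exactly φ(30) = 8 such elements.

Answer: 8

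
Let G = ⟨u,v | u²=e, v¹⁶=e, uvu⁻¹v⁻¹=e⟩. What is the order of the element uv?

Compute successive powers until reaching e:
  (uv)¹ = uv, (uv)² = v², (uv)³ = uv³, (uv)⁴ = v⁴, (uv)⁵ = uv⁵, (uv)⁶ = v⁶, (uv)⁷ = uv⁷, (uv)⁸ = v⁸, (uv)⁹ = uv⁹, (uv)¹⁰ = v¹⁰, (uv)¹¹ = uv¹¹, (uv)¹² = v¹², (uv)¹³ = uv¹³, (uv)¹⁴ = v¹⁴, (uv)¹⁵ = uv¹⁵, (uv)¹⁶ = e.
The smallest positive k with (uv)ᵏ = e is 16.

Answer: 16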